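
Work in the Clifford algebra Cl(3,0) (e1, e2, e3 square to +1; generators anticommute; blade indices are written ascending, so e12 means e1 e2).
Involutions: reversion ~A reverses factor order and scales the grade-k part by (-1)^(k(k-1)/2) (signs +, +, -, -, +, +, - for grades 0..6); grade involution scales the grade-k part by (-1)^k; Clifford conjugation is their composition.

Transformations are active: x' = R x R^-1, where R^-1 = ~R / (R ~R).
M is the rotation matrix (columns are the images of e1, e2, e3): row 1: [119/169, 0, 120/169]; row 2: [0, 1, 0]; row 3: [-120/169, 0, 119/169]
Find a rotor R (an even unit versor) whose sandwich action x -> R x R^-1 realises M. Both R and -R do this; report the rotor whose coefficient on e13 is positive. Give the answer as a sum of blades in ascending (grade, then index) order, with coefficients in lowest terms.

Method: write R = a + b12*e12 + b13*e13 + b23*e23 with a^2 + b12^2 + b13^2 + b23^2 = 1 (so R^-1 = ~R). Expanding the columns R e_j ~R gives tr M = 4a^2 - 1 and, from the antisymmetric part, M21 - M12 = -4a*b12, M13 - M31 = 4a*b13, M32 - M23 = -4a*b23.
Here tr M = 407/169, so a^2 = (1 + tr M)/4 = 144/169 and a = ±12/13. Taking a = 12/13: M21 - M12 = 0, M13 - M31 = 240/169, M32 - M23 = 0, giving b12 = 0, b13 = 5/13, b23 = 0, i.e. R = 12/13 + 5/13*e13.
Its e13 coefficient is already positive.
Answer: 12/13 + 5/13*e13. Recall the cover is two-to-one: with M of trace 407/169, both preimages act alike, and the stated e13 sign chooses the sheet.


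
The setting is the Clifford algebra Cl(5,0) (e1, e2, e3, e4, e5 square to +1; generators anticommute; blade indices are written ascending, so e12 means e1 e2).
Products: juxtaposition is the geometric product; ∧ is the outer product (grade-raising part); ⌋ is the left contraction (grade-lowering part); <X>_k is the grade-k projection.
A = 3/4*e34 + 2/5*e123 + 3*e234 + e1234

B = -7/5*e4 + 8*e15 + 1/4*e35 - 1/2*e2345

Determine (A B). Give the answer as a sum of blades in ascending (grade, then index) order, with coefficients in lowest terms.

step 1: -21/20*e3 + 3/2*e5 + 1/2*e15 - 21/5*e23 + 3/8*e25 - 3/16*e45 - 7/5*e123 + 1/10*e125 + 1/5*e145 + 16/5*e235 - 3/4*e245 - 14/25*e1234 - 1/4*e1245 + 6*e1345 - 8*e2345 - 24*e12345
Answer: -21/20*e3 + 3/2*e5 + 1/2*e15 - 21/5*e23 + 3/8*e25 - 3/16*e45 - 7/5*e123 + 1/10*e125 + 1/5*e145 + 16/5*e235 - 3/4*e245 - 14/25*e1234 - 1/4*e1245 + 6*e1345 - 8*e2345 - 24*e12345


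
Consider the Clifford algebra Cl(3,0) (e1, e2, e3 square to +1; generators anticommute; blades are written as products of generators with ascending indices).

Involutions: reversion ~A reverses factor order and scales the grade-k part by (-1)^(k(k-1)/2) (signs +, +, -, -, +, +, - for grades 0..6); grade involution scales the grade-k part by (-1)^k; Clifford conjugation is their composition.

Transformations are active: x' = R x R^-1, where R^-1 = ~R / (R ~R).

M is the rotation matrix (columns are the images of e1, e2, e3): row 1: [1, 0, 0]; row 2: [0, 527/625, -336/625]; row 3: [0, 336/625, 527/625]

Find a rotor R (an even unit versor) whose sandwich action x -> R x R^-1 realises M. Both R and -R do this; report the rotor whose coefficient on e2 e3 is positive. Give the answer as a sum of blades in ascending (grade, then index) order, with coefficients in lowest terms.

Method: write R = a + b12*e1 e2 + b13*e1 e3 + b23*e2 e3 with a^2 + b12^2 + b13^2 + b23^2 = 1 (so R^-1 = ~R). Expanding the columns R e_j ~R gives tr M = 4a^2 - 1 and, from the antisymmetric part, M21 - M12 = -4a*b12, M13 - M31 = 4a*b13, M32 - M23 = -4a*b23.
Here tr M = 1679/625, so a^2 = (1 + tr M)/4 = 576/625 and a = ±24/25. Taking a = 24/25: M21 - M12 = 0, M13 - M31 = 0, M32 - M23 = 672/625, giving b12 = 0, b13 = 0, b23 = -7/25, i.e. R = 24/25 - 7/25*e2 e3.
Its e2 e3 coefficient is negative, so report the other preimage -R.
Answer: -24/25 + 7/25*e2 e3. Why the constraint matters: R and -R act identically through the sandwich — M has trace 1679/625 either way — so only the sign condition on e2 e3 picks one of the two preimages.


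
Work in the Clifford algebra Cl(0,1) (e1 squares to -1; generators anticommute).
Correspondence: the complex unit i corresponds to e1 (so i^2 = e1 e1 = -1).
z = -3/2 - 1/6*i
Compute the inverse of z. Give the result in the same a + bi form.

In blades: z = -3/2 - 1/6*e1.
With qbar = -3/2 + 1/6*e1 (scalar fixed, mapped units negated), z qbar = 41/18 (the sum of squared coefficients), so z^-1 = qbar / (41/18) = -27/41 + 3/41*e1; translating back:
Answer: -27/41 + 3/41*i


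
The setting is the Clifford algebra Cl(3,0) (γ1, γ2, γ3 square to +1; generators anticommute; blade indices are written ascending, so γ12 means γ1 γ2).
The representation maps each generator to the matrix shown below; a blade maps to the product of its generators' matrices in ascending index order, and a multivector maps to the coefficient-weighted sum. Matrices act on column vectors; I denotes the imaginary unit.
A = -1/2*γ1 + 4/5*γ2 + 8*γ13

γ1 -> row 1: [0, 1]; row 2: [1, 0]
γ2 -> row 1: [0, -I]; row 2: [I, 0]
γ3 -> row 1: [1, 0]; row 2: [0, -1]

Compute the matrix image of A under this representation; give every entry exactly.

Bivector images (products of the table entries): rho(γ13) = rho(γ1)rho(γ3) = row 1: [0, -1]; row 2: [1, 0].
M = (-1/2)*rho(γ1) + (4/5)*rho(γ2) + (8)*rho(γ13), summed entrywise:
Answer: row 1: [0, -17/2 - 4*I/5]; row 2: [15/2 + 4*I/5, 0]


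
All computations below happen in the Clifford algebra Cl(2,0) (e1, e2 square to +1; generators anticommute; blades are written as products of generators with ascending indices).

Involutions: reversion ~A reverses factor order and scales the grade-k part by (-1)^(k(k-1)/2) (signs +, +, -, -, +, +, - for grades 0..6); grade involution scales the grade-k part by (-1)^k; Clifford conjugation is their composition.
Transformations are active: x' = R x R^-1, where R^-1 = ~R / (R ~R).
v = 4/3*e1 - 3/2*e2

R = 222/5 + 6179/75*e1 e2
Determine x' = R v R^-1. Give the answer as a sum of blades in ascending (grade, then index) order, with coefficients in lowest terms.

~R = 222/5 - 6179/75*e1 e2, and R ~R = 49268941/5625, so R^-1 = ~R / (49268941/5625).
R v = -3219/50*e1 - 39701/225*e2
Answer: -7394/3723*e1 - 717/2482*e2


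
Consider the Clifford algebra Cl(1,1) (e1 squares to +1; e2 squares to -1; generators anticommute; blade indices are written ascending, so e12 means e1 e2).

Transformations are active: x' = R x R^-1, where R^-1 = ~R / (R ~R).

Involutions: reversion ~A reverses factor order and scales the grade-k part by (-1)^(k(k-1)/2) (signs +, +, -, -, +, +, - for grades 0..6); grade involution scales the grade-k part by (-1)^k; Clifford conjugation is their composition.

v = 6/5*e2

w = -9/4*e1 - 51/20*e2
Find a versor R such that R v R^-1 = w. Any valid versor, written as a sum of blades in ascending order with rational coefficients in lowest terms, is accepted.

R = v + w = -9/4*e1 - 27/20*e2 works: the equal norms (-36/25) guarantee its sandwich swaps v into w.
Answer: -9/4*e1 - 27/20*e2


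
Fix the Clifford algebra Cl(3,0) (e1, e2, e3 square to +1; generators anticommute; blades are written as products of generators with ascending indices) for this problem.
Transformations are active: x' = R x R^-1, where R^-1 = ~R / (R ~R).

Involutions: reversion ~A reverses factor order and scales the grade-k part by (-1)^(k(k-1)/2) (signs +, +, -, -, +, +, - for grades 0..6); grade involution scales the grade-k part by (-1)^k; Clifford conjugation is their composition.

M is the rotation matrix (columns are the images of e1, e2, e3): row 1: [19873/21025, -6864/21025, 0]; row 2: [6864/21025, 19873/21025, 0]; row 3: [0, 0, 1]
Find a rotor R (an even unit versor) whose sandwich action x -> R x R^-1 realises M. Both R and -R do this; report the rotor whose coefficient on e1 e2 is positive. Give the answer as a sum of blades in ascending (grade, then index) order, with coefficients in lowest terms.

Method: write R = a + b12*e1 e2 + b13*e1 e3 + b23*e2 e3 with a^2 + b12^2 + b13^2 + b23^2 = 1 (so R^-1 = ~R). Expanding the columns R e_j ~R gives tr M = 4a^2 - 1 and, from the antisymmetric part, M21 - M12 = -4a*b12, M13 - M31 = 4a*b13, M32 - M23 = -4a*b23.
Here tr M = 60771/21025, so a^2 = (1 + tr M)/4 = 20449/21025 and a = ±143/145. Taking a = 143/145: M21 - M12 = 13728/21025, M13 - M31 = 0, M32 - M23 = 0, giving b12 = -24/145, b13 = 0, b23 = 0, i.e. R = 143/145 - 24/145*e1 e2.
Its e1 e2 coefficient is negative, so report the other preimage -R.
Answer: -143/145 + 24/145*e1 e2. Why the constraint matters: R and -R act identically through the sandwich — M has trace 60771/21025 either way — so only the sign condition on e1 e2 picks one of the two preimages.


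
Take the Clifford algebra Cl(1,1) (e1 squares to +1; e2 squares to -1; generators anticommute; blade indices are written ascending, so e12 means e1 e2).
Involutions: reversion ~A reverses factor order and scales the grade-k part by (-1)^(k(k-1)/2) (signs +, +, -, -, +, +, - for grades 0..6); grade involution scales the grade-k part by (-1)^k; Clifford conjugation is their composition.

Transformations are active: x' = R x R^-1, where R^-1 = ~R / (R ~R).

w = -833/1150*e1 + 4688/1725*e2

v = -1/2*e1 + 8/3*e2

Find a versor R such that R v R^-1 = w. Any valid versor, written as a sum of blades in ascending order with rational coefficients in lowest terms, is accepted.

Reasoning: v^2 = w^2 = -247/36 since conjugation preserves the quadratic form; R = v + w = -704/575*e1 + 3096/575*e2 is then valid when invertible, keeping its own part and reversing (v - w)/2.
Answer: -704/575*e1 + 3096/575*e2


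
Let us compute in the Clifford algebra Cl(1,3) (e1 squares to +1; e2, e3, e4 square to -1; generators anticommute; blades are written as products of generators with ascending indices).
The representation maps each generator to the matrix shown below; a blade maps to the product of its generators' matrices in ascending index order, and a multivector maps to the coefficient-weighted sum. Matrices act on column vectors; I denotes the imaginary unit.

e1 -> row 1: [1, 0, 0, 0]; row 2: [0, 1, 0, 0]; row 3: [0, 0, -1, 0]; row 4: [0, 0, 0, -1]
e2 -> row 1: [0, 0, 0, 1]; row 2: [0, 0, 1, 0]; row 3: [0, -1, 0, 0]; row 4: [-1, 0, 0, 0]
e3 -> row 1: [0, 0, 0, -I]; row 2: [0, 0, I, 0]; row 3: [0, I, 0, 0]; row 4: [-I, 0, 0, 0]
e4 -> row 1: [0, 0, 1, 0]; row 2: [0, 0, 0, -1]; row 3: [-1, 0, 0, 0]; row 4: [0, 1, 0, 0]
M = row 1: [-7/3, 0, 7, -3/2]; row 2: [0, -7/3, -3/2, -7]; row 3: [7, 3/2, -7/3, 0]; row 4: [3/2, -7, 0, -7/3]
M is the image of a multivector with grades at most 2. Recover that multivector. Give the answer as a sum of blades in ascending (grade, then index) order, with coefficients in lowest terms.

Method: the blade images are trace-orthogonal — tr(rho(e_A) rho(e_B)^-1) = 4 if A = B and 0 otherwise — and rho(e_A)^-1 = (e_A)^2 * rho(e_A) with (e_A)^2 = +1 or -1, so the coefficient of e_A in the preimage is (e_A)^2 * tr(M rho(e_A))/4.
Nonzero projections over blades of grade <= 2: 1: (1)^2 = +1, tr(M 1) = -28/3, coefficient -7/3; e2: (e2)^2 = -1, tr(M rho(e2)) = 6, coefficient -3/2; e1 e4: (e1 e4)^2 = +1, tr(M rho(e1 e4)) = 28, coefficient 7. Every other blade of grade <= 2 projects to 0.
Answer: -7/3 - 3/2*e2 + 7*e1 e4


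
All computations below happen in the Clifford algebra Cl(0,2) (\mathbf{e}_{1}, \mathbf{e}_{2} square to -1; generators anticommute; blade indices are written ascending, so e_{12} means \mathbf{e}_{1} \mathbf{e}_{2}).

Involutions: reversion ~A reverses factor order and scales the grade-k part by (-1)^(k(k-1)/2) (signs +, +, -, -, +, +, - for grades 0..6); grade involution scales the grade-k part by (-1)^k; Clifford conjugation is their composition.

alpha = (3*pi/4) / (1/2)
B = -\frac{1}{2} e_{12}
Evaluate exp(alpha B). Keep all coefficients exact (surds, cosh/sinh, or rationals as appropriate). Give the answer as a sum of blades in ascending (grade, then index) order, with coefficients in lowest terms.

B^2 = (-\frac{1}{2})^2*(e_{12})^2 = \frac{1}{4}*(-1) = -\frac{1}{4} (a basis 2-blade squares to minus the product of its generators' squares).
B^2 = -\frac{1}{4} — the negative square puts this in the circular regime; l = \frac{1}{2}, alpha*l = \frac{3 \pi}{4}, so exp(alpha B) = cos(\frac{3 \pi}{4}) + (sin(\frac{3 \pi}{4})/(\frac{1}{2}))*B = - \frac{\sqrt{2}}{2} + (\sqrt{2})*B.
Answer: - \frac{\sqrt{2}}{2} - \frac{\sqrt{2}}{2} e_{12}


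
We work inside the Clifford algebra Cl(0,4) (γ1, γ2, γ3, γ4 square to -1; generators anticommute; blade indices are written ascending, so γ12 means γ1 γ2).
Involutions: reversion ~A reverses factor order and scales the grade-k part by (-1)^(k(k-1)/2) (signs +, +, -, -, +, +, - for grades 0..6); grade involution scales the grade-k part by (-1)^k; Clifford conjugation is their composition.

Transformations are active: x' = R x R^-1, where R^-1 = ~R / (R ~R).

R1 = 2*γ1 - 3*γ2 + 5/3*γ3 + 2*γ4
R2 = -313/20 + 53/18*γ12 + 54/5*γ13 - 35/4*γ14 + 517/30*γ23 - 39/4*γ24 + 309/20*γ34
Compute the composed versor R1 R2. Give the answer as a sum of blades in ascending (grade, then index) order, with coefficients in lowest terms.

Distribute over the terms of R1 (each basis-blade product reordered to ascending indices, repeated generators contracted through their squares):
(2*γ1) R2 = -313/10*γ1 - 53/9*γ2 - 108/5*γ3 + 35/2*γ4 + 517/15*γ123 - 39/2*γ124 + 309/10*γ134
(-3*γ2) R2 = -53/6*γ1 + 939/20*γ2 + 517/10*γ3 - 117/4*γ4 + 162/5*γ123 - 105/4*γ124 - 927/20*γ234
(5/3*γ3) R2 = 18*γ1 + 517/18*γ2 - 313/12*γ3 - 103/4*γ4 + 265/54*γ123 + 175/12*γ134 + 65/4*γ234
(2*γ4) R2 = -35/2*γ1 - 39/2*γ2 + 309/10*γ3 - 313/10*γ4 + 53/9*γ124 + 108/5*γ134 + 517/15*γ234
Summing the partial products and collecting blades:
Answer: -1189/30*γ1 + 3017/60*γ2 + 419/12*γ3 - 344/5*γ4 + 19379/270*γ123 - 1435/36*γ124 + 805/12*γ134 + 131/30*γ234


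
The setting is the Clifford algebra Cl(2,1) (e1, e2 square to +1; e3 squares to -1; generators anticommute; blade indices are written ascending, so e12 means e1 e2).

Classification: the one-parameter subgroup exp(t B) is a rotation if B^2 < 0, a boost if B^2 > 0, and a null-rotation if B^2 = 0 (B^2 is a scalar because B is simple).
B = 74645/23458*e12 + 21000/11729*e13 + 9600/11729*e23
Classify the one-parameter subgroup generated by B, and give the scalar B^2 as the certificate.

B^2 term by term: the squares give (74645/23458)^2*(e12)^2 + (21000/11729)^2*(e13)^2 + (9600/11729)^2*(e23)^2 = 5571876025/550277764*(-1) + 441000000/137569441*(+1) + 92160000/137569441*(+1) = -25/4 (each basis 2-blade squares to minus the product of its generators' squares); cross terms between blades sharing an index anticommute and cancel. So B^2 = -25/4.
Answer: rotation, certificate B^2 = -25/4. The class reads off the invariant scalar -25/4 directly.


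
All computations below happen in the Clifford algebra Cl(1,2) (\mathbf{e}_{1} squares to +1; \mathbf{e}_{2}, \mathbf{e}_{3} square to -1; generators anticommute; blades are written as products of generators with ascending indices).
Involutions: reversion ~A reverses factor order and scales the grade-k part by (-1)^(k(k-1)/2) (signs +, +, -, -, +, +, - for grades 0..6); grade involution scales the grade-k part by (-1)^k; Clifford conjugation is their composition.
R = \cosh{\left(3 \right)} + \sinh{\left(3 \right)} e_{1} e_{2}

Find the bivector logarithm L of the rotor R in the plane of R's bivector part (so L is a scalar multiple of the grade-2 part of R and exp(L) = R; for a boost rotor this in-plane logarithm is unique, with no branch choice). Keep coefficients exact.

The scalar part of R is \cosh{\left(3 \right)}, giving the rapidity magnitude (cosh is even); the bivector part supplies orientation, its quotient by sinh of the rapidity is the plane, and L = rapidity * plane — unique in that plane, since flipping both signs leaves L unchanged.
Concretely: cosh(rapidity) = \cosh{\left(3 \right)} gives rapidity = ±3, and since rapidity/sinh(rapidity) is even the sign is immaterial: L = (rapidity/sinh(rapidity)) * <R>_2 = (\frac{3}{\sinh{\left(3 \right)}}) * <R>_2.
Answer: 3 e_{1} e_{2}


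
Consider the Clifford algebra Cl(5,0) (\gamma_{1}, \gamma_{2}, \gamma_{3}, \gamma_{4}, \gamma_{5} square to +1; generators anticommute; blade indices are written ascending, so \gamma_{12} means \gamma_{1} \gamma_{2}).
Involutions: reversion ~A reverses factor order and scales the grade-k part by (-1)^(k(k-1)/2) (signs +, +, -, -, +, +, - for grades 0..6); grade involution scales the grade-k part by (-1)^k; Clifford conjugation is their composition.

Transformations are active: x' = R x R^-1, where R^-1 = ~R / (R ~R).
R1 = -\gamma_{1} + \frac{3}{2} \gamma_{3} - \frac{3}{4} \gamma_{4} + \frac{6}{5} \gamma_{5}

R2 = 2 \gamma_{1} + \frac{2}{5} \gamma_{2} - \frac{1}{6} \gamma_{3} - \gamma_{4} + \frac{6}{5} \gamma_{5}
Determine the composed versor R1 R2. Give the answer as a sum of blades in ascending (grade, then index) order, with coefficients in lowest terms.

Distribute over the terms of R1 (each basis-blade product reordered to ascending indices, repeated generators contracted through their squares):
(-\gamma_{1}) R2 = -2 - \frac{2}{5} \gamma_{12} + \frac{1}{6} \gamma_{13} + \gamma_{14} - \frac{6}{5} \gamma_{15}
(\frac{3}{2} \gamma_{3}) R2 = -\frac{1}{4} - 3 \gamma_{13} - \frac{3}{5} \gamma_{23} - \frac{3}{2} \gamma_{34} + \frac{9}{5} \gamma_{35}
(-\frac{3}{4} \gamma_{4}) R2 = \frac{3}{4} + \frac{3}{2} \gamma_{14} + \frac{3}{10} \gamma_{24} - \frac{1}{8} \gamma_{34} - \frac{9}{10} \gamma_{45}
(\frac{6}{5} \gamma_{5}) R2 = \frac{36}{25} - \frac{12}{5} \gamma_{15} - \frac{12}{25} \gamma_{25} + \frac{1}{5} \gamma_{35} + \frac{6}{5} \gamma_{45}
Summing the partial products and collecting blades:
Answer: -\frac{3}{50} - \frac{2}{5} \gamma_{12} - \frac{17}{6} \gamma_{13} + \frac{5}{2} \gamma_{14} - \frac{18}{5} \gamma_{15} - \frac{3}{5} \gamma_{23} + \frac{3}{10} \gamma_{24} - \frac{12}{25} \gamma_{25} - \frac{13}{8} \gamma_{34} + 2 \gamma_{35} + \frac{3}{10} \gamma_{45}


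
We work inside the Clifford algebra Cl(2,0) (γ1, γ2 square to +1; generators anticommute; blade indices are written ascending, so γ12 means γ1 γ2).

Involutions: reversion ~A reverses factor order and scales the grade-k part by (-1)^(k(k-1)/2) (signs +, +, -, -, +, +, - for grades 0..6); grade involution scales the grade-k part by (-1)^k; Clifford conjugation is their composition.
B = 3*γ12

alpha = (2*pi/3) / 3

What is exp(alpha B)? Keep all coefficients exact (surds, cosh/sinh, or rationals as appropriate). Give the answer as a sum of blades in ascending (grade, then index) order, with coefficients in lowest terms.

B^2 = (3)^2*(γ12)^2 = 9*(-1) = -9 (a basis 2-blade squares to minus the product of its generators' squares).
B^2 = -9 — the series telescopes trigonometrically here: l = 3, alpha*l = 2*pi/3, so exp(alpha B) = cos(2*pi/3) + (sin(2*pi/3)/3)*B = -1/2 + (sqrt(3)/6)*B.
Answer: -1/2 + sqrt(3)/2*γ12


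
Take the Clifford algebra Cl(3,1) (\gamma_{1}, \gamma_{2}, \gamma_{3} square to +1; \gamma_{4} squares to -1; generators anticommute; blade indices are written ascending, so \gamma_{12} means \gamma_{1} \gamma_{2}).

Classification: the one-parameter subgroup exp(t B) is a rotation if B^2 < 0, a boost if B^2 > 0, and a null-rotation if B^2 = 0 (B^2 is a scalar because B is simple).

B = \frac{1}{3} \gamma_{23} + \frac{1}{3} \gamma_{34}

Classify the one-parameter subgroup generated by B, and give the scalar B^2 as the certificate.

B^2 term by term: the squares give (\frac{1}{3})^2*(\gamma_{23})^2 + (\frac{1}{3})^2*(\gamma_{34})^2 = \frac{1}{9}*(-1) + \frac{1}{9}*(+1) = 0 (each basis 2-blade squares to minus the product of its generators' squares); cross terms between blades sharing an index anticommute and cancel. So B^2 = 0.
Answer: null-rotation, certificate B^2 = 0. Why this suffices: the scalar 0 survives any versor conjugation, so its sign alone determines the class however B is presented.


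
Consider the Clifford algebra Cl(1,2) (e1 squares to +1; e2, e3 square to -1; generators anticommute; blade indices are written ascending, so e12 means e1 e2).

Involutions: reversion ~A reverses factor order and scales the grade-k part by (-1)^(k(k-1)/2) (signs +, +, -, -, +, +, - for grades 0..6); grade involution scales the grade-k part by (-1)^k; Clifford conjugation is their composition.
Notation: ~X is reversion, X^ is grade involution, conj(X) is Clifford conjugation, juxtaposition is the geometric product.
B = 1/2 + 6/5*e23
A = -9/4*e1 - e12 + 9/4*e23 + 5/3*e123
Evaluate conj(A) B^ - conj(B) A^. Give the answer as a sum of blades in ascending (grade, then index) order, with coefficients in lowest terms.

first term: 27/10 - 7/8*e1 + 1/2*e12 - 6/5*e13 - 9/8*e23 + 53/15*e123
second term: 27/10 - 7/8*e1 - 1/2*e12 + 6/5*e13 + 9/8*e23 - 53/15*e123
Answer: e12 - 12/5*e13 - 9/4*e23 + 106/15*e123


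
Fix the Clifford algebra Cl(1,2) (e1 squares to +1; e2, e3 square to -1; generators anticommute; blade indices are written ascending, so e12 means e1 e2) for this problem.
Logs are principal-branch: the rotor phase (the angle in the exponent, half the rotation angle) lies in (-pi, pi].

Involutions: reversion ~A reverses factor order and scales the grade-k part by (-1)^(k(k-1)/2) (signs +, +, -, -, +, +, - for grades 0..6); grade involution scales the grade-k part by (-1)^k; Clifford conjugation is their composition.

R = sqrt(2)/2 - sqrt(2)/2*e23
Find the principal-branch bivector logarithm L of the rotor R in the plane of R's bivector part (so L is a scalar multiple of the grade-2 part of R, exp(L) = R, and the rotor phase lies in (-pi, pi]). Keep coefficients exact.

The scalar part of R is sqrt(2)/2, which pins the rotor phase on the principal branch; dividing the bivector part by the sine of that phase recovers the unit plane, and L is the phase times that plane.
Concretely: cos(phase) = sqrt(2)/2 gives phase = ±pi/4, and since phase/sin(phase) is even the sign is immaterial: L = (phase/sin(phase)) * <R>_2 = (sqrt(2)*pi/4) * <R>_2.
Answer: -pi/4*e23


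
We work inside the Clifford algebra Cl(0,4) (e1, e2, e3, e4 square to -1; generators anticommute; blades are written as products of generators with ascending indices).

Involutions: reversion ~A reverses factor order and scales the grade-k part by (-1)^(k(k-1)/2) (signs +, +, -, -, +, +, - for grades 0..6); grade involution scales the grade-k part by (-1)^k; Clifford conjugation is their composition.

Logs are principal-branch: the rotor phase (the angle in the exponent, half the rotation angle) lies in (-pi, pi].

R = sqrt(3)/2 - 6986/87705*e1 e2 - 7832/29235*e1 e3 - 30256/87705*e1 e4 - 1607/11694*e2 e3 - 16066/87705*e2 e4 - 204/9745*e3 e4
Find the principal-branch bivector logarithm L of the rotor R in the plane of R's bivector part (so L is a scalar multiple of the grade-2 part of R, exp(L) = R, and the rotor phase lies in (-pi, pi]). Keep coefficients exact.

The scalar part of R is sqrt(3)/2, so the principal-branch rotor phase is pinned; divide the bivector part by its sine to get the unit plane — L is the phase times that plane.
Concretely: cos(phase) = sqrt(3)/2 gives phase = ±pi/6, and since phase/sin(phase) is even the sign is immaterial: L = (phase/sin(phase)) * <R>_2 = (pi/3) * <R>_2.
Answer: -6986*pi/263115*e1 e2 - 7832*pi/87705*e1 e3 - 30256*pi/263115*e1 e4 - 1607*pi/35082*e2 e3 - 16066*pi/263115*e2 e4 - 68*pi/9745*e3 e4


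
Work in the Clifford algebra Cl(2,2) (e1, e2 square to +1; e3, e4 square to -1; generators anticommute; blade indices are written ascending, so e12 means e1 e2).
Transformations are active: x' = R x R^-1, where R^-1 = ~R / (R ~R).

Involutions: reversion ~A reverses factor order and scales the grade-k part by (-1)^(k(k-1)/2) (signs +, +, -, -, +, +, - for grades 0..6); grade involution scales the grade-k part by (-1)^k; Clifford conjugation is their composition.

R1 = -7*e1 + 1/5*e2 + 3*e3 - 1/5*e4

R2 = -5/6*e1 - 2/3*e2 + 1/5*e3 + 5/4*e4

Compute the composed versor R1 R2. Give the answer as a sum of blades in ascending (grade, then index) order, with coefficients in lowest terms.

Distribute over the terms of R1 (each basis-blade product reordered to ascending indices, repeated generators contracted through their squares):
(-7*e1) R2 = 35/6 + 14/3*e12 - 7/5*e13 - 35/4*e14
(1/5*e2) R2 = -2/15 + 1/6*e12 + 1/25*e23 + 1/4*e24
(3*e3) R2 = -3/5 + 5/2*e13 + 2*e23 + 15/4*e34
(-1/5*e4) R2 = 1/4 - 1/6*e14 - 2/15*e24 + 1/25*e34
Summing the partial products and collecting blades:
Answer: 107/20 + 29/6*e12 + 11/10*e13 - 107/12*e14 + 51/25*e23 + 7/60*e24 + 379/100*e34


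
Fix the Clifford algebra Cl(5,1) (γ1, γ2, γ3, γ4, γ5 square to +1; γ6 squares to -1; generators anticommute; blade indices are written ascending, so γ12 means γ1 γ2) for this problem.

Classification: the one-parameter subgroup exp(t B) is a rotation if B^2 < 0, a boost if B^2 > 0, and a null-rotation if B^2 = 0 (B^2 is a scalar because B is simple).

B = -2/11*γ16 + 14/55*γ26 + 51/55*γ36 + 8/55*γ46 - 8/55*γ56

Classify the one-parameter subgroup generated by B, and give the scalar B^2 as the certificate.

B^2 term by term: the squares give (-2/11)^2*(γ16)^2 + (14/55)^2*(γ26)^2 + (51/55)^2*(γ36)^2 + (8/55)^2*(γ46)^2 + (-8/55)^2*(γ56)^2 = 4/121*(+1) + 196/3025*(+1) + 2601/3025*(+1) + 64/3025*(+1) + 64/3025*(+1) = 1 (each basis 2-blade squares to minus the product of its generators' squares); cross terms between blades sharing an index anticommute and cancel. So B^2 = 1.
Answer: boost, certificate B^2 = 1. Note: conjugating B changes its blade decomposition but never the scalar B^2 = 1, whose sign settles the classification.


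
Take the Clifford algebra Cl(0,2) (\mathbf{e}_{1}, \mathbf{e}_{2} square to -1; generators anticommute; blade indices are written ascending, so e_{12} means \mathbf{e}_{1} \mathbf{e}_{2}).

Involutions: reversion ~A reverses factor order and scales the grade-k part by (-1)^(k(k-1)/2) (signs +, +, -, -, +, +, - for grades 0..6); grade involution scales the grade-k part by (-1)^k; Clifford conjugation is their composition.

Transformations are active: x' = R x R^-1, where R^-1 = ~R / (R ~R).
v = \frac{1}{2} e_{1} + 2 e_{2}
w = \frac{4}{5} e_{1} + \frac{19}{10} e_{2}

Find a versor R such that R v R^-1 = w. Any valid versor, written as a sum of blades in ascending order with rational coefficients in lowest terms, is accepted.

Since q(v) = q(w) = -\frac{17}{4}, the sum R = v + w = \frac{13}{10} e_{1} + \frac{39}{10} e_{2} does the job whenever invertible.
Answer: \frac{13}{10} e_{1} + \frac{39}{10} e_{2}


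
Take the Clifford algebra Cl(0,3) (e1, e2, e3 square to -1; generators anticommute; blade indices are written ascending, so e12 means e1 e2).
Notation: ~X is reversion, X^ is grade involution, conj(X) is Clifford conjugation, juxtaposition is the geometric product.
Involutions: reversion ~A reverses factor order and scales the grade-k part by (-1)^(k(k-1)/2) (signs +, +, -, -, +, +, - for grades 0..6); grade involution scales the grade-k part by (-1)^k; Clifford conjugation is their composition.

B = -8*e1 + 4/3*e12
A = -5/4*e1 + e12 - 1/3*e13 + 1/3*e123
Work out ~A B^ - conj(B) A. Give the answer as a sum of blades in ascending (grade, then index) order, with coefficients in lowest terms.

first term: 34/3 - 19/3*e2 + 28/9*e3 + 20/9*e23
second term: 34/3 - 19/3*e2 + 28/9*e3 - 20/9*e23
Answer: 40/9*e23


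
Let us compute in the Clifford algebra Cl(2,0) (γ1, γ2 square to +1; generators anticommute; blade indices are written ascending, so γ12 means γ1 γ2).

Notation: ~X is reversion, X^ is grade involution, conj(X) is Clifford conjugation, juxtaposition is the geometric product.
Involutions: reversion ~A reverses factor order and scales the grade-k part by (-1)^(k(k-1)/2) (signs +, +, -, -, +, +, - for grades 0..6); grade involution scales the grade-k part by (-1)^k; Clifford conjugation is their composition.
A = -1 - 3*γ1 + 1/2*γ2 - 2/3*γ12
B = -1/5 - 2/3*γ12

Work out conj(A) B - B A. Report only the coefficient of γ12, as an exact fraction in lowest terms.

first term: 29/45 - 14/15*γ1 - 19/10*γ2 + 8/15*γ12
second term: -11/45 + 4/15*γ1 - 21/10*γ2 + 4/5*γ12
Answer: -4/15


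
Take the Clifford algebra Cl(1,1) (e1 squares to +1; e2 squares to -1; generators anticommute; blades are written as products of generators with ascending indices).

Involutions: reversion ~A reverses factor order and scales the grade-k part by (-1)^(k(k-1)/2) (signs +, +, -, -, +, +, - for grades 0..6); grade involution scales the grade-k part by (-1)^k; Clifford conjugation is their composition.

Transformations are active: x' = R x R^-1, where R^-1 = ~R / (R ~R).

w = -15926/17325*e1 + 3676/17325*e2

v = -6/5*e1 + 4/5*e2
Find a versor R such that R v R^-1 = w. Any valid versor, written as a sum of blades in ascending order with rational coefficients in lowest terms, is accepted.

Reasoning: v^2 = w^2 = 4/5 since conjugation preserves the quadratic form; R = v + w = -36716/17325*e1 + 17536/17325*e2 is then valid when invertible, keeping its own part and reversing (v - w)/2.
Answer: -36716/17325*e1 + 17536/17325*e2


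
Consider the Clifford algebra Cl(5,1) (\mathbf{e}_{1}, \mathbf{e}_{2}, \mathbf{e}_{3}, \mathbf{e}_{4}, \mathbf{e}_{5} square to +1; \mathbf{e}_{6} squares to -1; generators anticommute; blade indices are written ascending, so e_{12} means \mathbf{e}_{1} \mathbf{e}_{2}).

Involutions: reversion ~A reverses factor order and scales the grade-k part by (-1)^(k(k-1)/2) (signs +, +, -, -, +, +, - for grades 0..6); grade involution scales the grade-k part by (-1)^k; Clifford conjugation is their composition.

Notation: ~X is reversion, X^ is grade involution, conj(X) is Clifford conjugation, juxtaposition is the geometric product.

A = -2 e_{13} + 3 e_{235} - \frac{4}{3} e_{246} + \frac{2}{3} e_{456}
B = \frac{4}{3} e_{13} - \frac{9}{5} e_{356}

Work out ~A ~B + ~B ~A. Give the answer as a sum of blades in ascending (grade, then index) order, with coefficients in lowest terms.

first term: \frac{8}{3} + \frac{27}{5} e_{26} + \frac{6}{5} e_{34} + 4 e_{125} + \frac{18}{5} e_{156} + \frac{12}{5} e_{2345} + \frac{16}{9} e_{12346} + \frac{8}{9} e_{13456}
second term: \frac{8}{3} - \frac{27}{5} e_{26} - \frac{6}{5} e_{34} - 4 e_{125} - \frac{18}{5} e_{156} + \frac{12}{5} e_{2345} + \frac{16}{9} e_{12346} + \frac{8}{9} e_{13456}
Answer: \frac{16}{3} + \frac{24}{5} e_{2345} + \frac{32}{9} e_{12346} + \frac{16}{9} e_{13456}


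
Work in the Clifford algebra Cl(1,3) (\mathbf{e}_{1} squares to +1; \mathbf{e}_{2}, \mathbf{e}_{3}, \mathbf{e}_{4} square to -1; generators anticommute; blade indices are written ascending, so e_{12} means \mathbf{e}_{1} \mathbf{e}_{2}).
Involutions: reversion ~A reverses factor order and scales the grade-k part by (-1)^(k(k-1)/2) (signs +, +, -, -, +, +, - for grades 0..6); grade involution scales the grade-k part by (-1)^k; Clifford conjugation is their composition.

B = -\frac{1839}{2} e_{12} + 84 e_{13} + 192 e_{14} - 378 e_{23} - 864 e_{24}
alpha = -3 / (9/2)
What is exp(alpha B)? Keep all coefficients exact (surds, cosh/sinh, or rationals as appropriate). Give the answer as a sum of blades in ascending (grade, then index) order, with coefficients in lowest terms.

B^2 term by term: the squares give (-\frac{1839}{2})^2*(e_{12})^2 + (84)^2*(e_{13})^2 + (192)^2*(e_{14})^2 + (-378)^2*(e_{23})^2 + (-864)^2*(e_{24})^2 = \frac{3381921}{4}*(+1) + 7056*(+1) + 36864*(+1) + 142884*(-1) + 746496*(-1) = \frac{81}{4} (each basis 2-blade squares to minus the product of its generators' squares); cross terms between blades sharing an index anticommute and cancel; the commuting (index-disjoint) pairs give grade-4 terms 2*c*c'*(blade product), which cancel blade by blade — e_{1234}: 145152 - 145152 = 0 — confirming B is simple. So B^2 = \frac{81}{4}.
B^2 = \frac{81}{4} — the positive square puts this in the hyperbolic regime; l = \frac{9}{2}, alpha*l = -3, so exp(alpha B) = cosh(-3) + (sinh(-3)/(\frac{9}{2}))*B = \cosh{\left(3 \right)} + (- \frac{2 \sinh{\left(3 \right)}}{9})*B.
Answer: \cosh{\left(3 \right)} + \frac{613 \sinh{\left(3 \right)}}{3} e_{12} - \frac{56 \sinh{\left(3 \right)}}{3} e_{13} - \frac{128 \sinh{\left(3 \right)}}{3} e_{14} + 84 \sinh{\left(3 \right)} e_{23} + 192 \sinh{\left(3 \right)} e_{24}


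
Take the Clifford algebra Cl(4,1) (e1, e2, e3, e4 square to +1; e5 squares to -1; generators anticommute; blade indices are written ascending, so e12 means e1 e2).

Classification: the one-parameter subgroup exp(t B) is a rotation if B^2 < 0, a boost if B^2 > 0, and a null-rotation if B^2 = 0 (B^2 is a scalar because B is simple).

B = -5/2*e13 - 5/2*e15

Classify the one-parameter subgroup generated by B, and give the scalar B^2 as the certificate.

B^2 term by term: the squares give (-5/2)^2*(e13)^2 + (-5/2)^2*(e15)^2 = 25/4*(-1) + 25/4*(+1) = 0 (each basis 2-blade squares to minus the product of its generators' squares); cross terms between blades sharing an index anticommute and cancel. So B^2 = 0.
Answer: null-rotation, certificate B^2 = 0. B^2 = 0 is basis-independent, so its sign is the whole story.


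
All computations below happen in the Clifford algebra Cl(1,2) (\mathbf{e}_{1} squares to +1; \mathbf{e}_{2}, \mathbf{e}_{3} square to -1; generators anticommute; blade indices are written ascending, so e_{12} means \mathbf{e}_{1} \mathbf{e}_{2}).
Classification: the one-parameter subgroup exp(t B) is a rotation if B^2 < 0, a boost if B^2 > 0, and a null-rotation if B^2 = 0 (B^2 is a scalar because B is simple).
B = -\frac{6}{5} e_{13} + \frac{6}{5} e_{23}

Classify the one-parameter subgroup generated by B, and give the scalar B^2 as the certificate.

B^2 term by term: the squares give (-\frac{6}{5})^2*(e_{13})^2 + (\frac{6}{5})^2*(e_{23})^2 = \frac{36}{25}*(+1) + \frac{36}{25}*(-1) = 0 (each basis 2-blade squares to minus the product of its generators' squares); cross terms between blades sharing an index anticommute and cancel. So B^2 = 0.
Answer: null-rotation, certificate B^2 = 0. Note: conjugating B changes its blade decomposition but never the scalar B^2 = 0, whose sign settles the classification.


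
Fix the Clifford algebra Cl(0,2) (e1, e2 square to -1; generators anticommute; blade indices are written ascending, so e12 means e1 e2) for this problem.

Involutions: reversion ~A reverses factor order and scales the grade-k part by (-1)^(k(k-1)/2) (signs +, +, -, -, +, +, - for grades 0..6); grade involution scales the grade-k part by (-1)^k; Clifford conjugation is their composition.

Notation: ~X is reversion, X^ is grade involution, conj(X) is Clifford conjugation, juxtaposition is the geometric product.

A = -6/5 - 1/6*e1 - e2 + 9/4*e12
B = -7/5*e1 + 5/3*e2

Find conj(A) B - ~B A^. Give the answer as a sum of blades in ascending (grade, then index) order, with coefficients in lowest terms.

first term: -43/30 + 543/100*e1 + 23/20*e2 + 151/90*e12
second term: -43/30 + 543/100*e1 + 23/20*e2 - 151/90*e12
Answer: 151/45*e12


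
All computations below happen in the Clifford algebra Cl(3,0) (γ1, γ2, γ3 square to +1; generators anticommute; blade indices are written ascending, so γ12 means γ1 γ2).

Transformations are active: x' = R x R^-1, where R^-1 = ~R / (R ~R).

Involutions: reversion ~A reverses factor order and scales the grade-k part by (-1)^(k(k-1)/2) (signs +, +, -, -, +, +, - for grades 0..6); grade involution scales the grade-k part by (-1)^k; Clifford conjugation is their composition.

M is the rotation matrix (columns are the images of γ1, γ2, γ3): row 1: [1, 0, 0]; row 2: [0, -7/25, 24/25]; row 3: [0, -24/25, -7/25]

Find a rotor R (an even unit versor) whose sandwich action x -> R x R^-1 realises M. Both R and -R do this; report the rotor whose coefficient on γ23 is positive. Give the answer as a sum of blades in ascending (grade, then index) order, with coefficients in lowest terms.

Method: write R = a + b12*γ12 + b13*γ13 + b23*γ23 with a^2 + b12^2 + b13^2 + b23^2 = 1 (so R^-1 = ~R). Expanding the columns R e_j ~R gives tr M = 4a^2 - 1 and, from the antisymmetric part, M21 - M12 = -4a*b12, M13 - M31 = 4a*b13, M32 - M23 = -4a*b23.
Here tr M = 11/25, so a^2 = (1 + tr M)/4 = 9/25 and a = ±3/5. Taking a = 3/5: M21 - M12 = 0, M13 - M31 = 0, M32 - M23 = -48/25, giving b12 = 0, b13 = 0, b23 = 4/5, i.e. R = 3/5 + 4/5*γ23.
Its γ23 coefficient is already positive.
Answer: 3/5 + 4/5*γ23. Why the constraint matters: R and -R act identically through the sandwich — M has trace 11/25 either way — so only the sign condition on γ23 picks one of the two preimages.


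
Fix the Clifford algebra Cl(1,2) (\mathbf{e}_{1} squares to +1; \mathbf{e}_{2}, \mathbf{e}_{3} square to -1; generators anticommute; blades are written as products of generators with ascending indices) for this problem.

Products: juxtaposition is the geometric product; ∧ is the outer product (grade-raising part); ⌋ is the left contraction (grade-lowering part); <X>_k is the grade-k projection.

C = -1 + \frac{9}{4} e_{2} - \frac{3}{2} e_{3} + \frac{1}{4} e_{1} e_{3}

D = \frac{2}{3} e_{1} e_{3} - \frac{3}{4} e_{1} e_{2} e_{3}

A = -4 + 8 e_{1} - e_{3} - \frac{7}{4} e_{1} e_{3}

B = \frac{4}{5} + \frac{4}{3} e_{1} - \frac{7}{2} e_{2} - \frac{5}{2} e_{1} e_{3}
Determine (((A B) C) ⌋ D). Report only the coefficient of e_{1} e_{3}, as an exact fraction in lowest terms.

step 1: \frac{1421}{120} + \frac{107}{30} e_{1} + 14 e_{2} - \frac{277}{15} e_{3} - 28 e_{1} e_{2} + \frac{149}{15} e_{1} e_{3} - \frac{7}{2} e_{2} e_{3} - \frac{49}{8} e_{1} e_{2} e_{3}
step 2: -\frac{8227}{120} + \frac{4183}{60} e_{1} + \frac{357}{40} e_{2} - \frac{1507}{240} e_{3} + \frac{2217}{80} e_{1} e_{2} - \frac{1253}{48} e_{1} e_{3} + \frac{621}{20} e_{2} e_{3} + \frac{891}{40} e_{1} e_{2} e_{3}
step 3: -\frac{1003}{1440} + \frac{13753}{720} e_{1} - \frac{1253}{64} e_{2} + \frac{73997}{2880} e_{3} - \frac{1507}{320} e_{1} e_{2} - \frac{15091}{288} e_{1} e_{3} - \frac{4183}{80} e_{2} e_{3} + \frac{8227}{160} e_{1} e_{2} e_{3}
Answer: -\frac{15091}{288}


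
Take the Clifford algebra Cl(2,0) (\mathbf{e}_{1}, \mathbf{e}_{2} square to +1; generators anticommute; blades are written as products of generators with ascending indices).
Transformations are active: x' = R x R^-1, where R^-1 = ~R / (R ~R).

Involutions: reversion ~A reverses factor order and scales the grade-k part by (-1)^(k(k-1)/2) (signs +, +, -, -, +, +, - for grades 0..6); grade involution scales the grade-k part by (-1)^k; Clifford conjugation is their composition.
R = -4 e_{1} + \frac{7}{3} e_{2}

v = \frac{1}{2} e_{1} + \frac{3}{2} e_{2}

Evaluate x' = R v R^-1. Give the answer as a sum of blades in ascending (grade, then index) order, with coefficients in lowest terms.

~R = -4 e_{1} + \frac{7}{3} e_{2}, and R ~R = \frac{193}{9}, so R^-1 = ~R / (\frac{193}{9}).
R v = \frac{3}{2} - \frac{43}{6} e_{1} e_{2}
Answer: -\frac{409}{386} e_{1} - \frac{453}{386} e_{2}


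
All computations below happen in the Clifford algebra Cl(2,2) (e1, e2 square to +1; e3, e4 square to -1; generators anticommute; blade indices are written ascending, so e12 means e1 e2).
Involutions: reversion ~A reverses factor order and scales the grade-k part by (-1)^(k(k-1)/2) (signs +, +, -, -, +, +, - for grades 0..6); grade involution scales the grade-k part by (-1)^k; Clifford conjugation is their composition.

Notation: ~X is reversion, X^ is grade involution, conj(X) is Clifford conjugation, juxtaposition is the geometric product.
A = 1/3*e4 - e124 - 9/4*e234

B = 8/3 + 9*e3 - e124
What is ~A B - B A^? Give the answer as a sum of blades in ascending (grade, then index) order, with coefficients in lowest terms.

first term: -1 + 8/9*e4 + 1/3*e12 - 9/4*e13 + 81/4*e24 - 3*e34 + 8/3*e124 + 6*e234 - 9*e1234
second term: -1 - 8/9*e4 - 1/3*e12 + 9/4*e13 + 81/4*e24 - 3*e34 + 8/3*e124 + 6*e234 + 9*e1234
Answer: 16/9*e4 + 2/3*e12 - 9/2*e13 - 18*e1234


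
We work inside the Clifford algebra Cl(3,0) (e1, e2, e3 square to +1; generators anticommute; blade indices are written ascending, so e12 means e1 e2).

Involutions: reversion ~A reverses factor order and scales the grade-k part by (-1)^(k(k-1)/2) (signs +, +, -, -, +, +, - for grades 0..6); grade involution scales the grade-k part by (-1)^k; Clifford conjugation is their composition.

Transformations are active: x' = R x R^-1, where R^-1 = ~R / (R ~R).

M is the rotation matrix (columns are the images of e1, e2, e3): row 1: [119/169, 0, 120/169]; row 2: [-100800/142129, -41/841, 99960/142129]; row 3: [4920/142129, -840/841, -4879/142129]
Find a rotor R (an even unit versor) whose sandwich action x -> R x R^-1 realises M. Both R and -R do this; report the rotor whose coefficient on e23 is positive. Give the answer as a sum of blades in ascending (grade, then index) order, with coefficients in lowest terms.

Method: write R = a + b12*e12 + b13*e13 + b23*e23 with a^2 + b12^2 + b13^2 + b23^2 = 1 (so R^-1 = ~R). Expanding the columns R e_j ~R gives tr M = 4a^2 - 1 and, from the antisymmetric part, M21 - M12 = -4a*b12, M13 - M31 = 4a*b13, M32 - M23 = -4a*b23.
Here tr M = 88271/142129, so a^2 = (1 + tr M)/4 = 57600/142129 and a = ±240/377. Taking a = 240/377: M21 - M12 = -100800/142129, M13 - M31 = 96000/142129, M32 - M23 = -241920/142129, giving b12 = 105/377, b13 = 100/377, b23 = 252/377, i.e. R = 240/377 + 105/377*e12 + 100/377*e13 + 252/377*e23.
Its e23 coefficient is already positive.
Answer: 240/377 + 105/377*e12 + 100/377*e13 + 252/377*e23. Uniqueness: Spin(3) -> SO(3) maps R and -R to the same rotation of trace 88271/142129; fixing the sign of the e23 coefficient removes the ambiguity.
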